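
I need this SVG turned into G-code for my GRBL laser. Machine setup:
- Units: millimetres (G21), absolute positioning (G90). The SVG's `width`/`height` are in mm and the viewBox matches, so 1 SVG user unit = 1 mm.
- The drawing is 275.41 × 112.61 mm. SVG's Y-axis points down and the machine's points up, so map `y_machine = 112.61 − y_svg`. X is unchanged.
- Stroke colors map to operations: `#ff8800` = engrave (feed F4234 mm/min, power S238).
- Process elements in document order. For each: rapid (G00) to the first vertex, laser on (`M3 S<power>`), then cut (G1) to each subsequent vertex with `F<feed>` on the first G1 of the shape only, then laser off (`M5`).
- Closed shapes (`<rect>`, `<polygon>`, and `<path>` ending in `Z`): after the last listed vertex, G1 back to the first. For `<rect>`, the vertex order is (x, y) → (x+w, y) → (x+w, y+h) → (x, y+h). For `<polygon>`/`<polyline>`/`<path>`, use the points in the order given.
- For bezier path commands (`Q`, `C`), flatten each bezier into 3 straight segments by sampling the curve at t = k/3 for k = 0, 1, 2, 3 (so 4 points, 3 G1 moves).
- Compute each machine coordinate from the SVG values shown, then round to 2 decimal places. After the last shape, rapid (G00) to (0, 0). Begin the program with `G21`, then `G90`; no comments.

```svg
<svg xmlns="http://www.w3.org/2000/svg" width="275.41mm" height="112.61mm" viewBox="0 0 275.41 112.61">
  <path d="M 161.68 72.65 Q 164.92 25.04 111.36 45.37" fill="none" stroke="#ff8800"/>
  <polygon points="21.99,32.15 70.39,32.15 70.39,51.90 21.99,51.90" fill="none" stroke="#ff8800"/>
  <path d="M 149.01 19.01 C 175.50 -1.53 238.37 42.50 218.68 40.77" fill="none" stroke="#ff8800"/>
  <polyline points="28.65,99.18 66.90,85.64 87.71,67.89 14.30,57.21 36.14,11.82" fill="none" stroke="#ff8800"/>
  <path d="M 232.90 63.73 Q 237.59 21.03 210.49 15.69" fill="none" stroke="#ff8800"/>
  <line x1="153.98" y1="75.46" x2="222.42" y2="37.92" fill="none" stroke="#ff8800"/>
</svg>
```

viewBox `0 0 275.41 112.61` with mm width/height → 1 unit = 1 mm. Flip: y_m = 112.61 − y_svg.

**Shape 1** — `<path>` quadratic bezier, stroke `#ff8800` → engrave (S238, F4234). Control points (SVG): P0=(161.68,72.65), P1=(164.92,25.04), P2=(111.36,45.37); sampled at t=k/3. Machine vertices: (161.68,39.96) → (157.53,64.15) → (140.76,73.24) → (111.36,67.24). Open path.

**Shape 2** — `<polygon>` rectangle, stroke `#ff8800` → engrave (S238, F4234). Machine vertices: (21.99,80.46) → (70.39,80.46) → (70.39,60.71) → (21.99,60.71) → (21.99,80.46). Closed: final G1 returns to the first vertex.

**Shape 3** — `<path>` cubic bezier, stroke `#ff8800` → engrave (S238, F4234). Control points (SVG): P0=(149.01,19.01), P1=(175.50,-1.53), P2=(238.37,42.50), P3=(218.68,40.77); sampled at t=k/3. Machine vertices: (149.01,93.60) → (183.22,96.70) → (215.26,81.28) → (218.68,71.84). Open path.

**Shape 4** — `<polyline>` open polyline, stroke `#ff8800` → engrave (S238, F4234). Machine vertices: (28.65,13.43) → (66.90,26.97) → (87.71,44.72) → (14.30,55.40) → (36.14,100.79). Open path.

**Shape 5** — `<path>` quadratic bezier, stroke `#ff8800` → engrave (S238, F4234). Control points (SVG): P0=(232.90,63.73), P1=(237.59,21.03), P2=(210.49,15.69); sampled at t=k/3. Machine vertices: (232.90,48.88) → (232.49,73.20) → (225.02,89.21) → (210.49,96.92). Open path.

**Shape 6** — `<line>` line segment, stroke `#ff8800` → engrave (S238, F4234). Machine vertices: (153.98,37.15) → (222.42,74.69). Open path.

G21
G90
G00 X161.68 Y39.96
M3 S238
G1 X157.53 Y64.15 F4234
G1 X140.76 Y73.24
G1 X111.36 Y67.24
M5
G00 X21.99 Y80.46
M3 S238
G1 X70.39 Y80.46 F4234
G1 X70.39 Y60.71
G1 X21.99 Y60.71
G1 X21.99 Y80.46
M5
G00 X149.01 Y93.60
M3 S238
G1 X183.22 Y96.70 F4234
G1 X215.26 Y81.28
G1 X218.68 Y71.84
M5
G00 X28.65 Y13.43
M3 S238
G1 X66.90 Y26.97 F4234
G1 X87.71 Y44.72
G1 X14.30 Y55.40
G1 X36.14 Y100.79
M5
G00 X232.90 Y48.88
M3 S238
G1 X232.49 Y73.20 F4234
G1 X225.02 Y89.21
G1 X210.49 Y96.92
M5
G00 X153.98 Y37.15
M3 S238
G1 X222.42 Y74.69 F4234
M5
G00 X0.00 Y0.00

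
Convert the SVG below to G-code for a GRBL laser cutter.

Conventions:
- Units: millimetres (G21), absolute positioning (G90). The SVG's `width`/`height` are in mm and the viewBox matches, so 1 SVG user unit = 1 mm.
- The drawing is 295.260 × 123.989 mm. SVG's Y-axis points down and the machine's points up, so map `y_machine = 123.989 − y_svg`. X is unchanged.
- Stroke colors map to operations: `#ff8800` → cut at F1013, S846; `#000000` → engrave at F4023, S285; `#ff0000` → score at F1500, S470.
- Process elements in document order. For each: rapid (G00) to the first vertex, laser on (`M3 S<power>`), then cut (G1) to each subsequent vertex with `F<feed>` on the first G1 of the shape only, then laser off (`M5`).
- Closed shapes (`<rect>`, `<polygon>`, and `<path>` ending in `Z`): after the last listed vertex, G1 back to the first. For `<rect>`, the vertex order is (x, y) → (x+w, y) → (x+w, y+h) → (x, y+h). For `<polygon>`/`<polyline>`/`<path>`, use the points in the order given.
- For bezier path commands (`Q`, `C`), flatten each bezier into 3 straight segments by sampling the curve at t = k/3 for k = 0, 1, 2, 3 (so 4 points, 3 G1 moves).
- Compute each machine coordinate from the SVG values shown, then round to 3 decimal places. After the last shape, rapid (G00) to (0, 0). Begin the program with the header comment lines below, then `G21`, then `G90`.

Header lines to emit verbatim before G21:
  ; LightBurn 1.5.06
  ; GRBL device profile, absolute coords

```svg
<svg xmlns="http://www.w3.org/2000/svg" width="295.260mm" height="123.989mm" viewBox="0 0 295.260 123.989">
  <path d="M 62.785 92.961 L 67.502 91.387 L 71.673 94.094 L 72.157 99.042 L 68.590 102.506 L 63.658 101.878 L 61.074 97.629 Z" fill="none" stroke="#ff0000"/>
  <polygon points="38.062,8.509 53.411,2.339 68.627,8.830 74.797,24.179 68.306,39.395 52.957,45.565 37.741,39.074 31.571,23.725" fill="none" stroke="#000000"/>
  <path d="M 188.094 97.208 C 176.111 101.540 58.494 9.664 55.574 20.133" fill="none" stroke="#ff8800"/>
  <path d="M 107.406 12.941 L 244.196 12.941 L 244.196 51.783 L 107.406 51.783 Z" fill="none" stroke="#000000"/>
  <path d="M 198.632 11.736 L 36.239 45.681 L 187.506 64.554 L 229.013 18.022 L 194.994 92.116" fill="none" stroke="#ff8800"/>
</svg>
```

viewBox `0 0 295.260 123.989` with mm width/height → 1 unit = 1 mm. Flip: y_m = 123.989 − y_svg.

**Shape 1** — `<path>` regular polygon, stroke `#ff0000` → score (S470, F1500). Machine vertices: (62.785,31.028) → (67.502,32.602) → (71.673,29.895) → (72.157,24.947) → (68.590,21.483) → (63.658,22.111) → (61.074,26.360) → (62.785,31.028). Closed: final G1 returns to the first vertex.

**Shape 2** — `<polygon>` regular polygon, stroke `#000000` → engrave (S285, F4023). Machine vertices: (38.062,115.480) → (53.411,121.650) → (68.627,115.159) → (74.797,99.810) → (68.306,84.594) → (52.957,78.424) → (37.741,84.915) → (31.571,100.264) → (38.062,115.480). Closed: final G1 returns to the first vertex.

**Shape 3** — `<path>` cubic bezier, stroke `#ff8800` → cut (S846, F1013). Control points (SVG): P0=(188.094,97.208), P1=(176.111,101.540), P2=(58.494,9.664), P3=(55.574,20.133); sampled at t=k/3. Machine vertices: (188.094,26.781) → (149.060,47.165) → (88.566,87.564) → (55.574,103.856). Open path.

**Shape 4** — `<path>` rectangle, stroke `#000000` → engrave (S285, F4023). Machine vertices: (107.406,111.048) → (244.196,111.048) → (244.196,72.206) → (107.406,72.206) → (107.406,111.048). Closed: final G1 returns to the first vertex.

**Shape 5** — `<path>` open polyline, stroke `#ff8800` → cut (S846, F1013). Machine vertices: (198.632,112.253) → (36.239,78.308) → (187.506,59.435) → (229.013,105.967) → (194.994,31.873). Open path.

; LightBurn 1.5.06
; GRBL device profile, absolute coords
G21
G90
G00 X62.785 Y31.028
M3 S470
G1 X67.502 Y32.602 F1500
G1 X71.673 Y29.895
G1 X72.157 Y24.947
G1 X68.590 Y21.483
G1 X63.658 Y22.111
G1 X61.074 Y26.360
G1 X62.785 Y31.028
M5
G00 X38.062 Y115.480
M3 S285
G1 X53.411 Y121.650 F4023
G1 X68.627 Y115.159
G1 X74.797 Y99.810
G1 X68.306 Y84.594
G1 X52.957 Y78.424
G1 X37.741 Y84.915
G1 X31.571 Y100.264
G1 X38.062 Y115.480
M5
G00 X188.094 Y26.781
M3 S846
G1 X149.060 Y47.165 F1013
G1 X88.566 Y87.564
G1 X55.574 Y103.856
M5
G00 X107.406 Y111.048
M3 S285
G1 X244.196 Y111.048 F4023
G1 X244.196 Y72.206
G1 X107.406 Y72.206
G1 X107.406 Y111.048
M5
G00 X198.632 Y112.253
M3 S846
G1 X36.239 Y78.308 F1013
G1 X187.506 Y59.435
G1 X229.013 Y105.967
G1 X194.994 Y31.873
M5
G00 X0.000 Y0.000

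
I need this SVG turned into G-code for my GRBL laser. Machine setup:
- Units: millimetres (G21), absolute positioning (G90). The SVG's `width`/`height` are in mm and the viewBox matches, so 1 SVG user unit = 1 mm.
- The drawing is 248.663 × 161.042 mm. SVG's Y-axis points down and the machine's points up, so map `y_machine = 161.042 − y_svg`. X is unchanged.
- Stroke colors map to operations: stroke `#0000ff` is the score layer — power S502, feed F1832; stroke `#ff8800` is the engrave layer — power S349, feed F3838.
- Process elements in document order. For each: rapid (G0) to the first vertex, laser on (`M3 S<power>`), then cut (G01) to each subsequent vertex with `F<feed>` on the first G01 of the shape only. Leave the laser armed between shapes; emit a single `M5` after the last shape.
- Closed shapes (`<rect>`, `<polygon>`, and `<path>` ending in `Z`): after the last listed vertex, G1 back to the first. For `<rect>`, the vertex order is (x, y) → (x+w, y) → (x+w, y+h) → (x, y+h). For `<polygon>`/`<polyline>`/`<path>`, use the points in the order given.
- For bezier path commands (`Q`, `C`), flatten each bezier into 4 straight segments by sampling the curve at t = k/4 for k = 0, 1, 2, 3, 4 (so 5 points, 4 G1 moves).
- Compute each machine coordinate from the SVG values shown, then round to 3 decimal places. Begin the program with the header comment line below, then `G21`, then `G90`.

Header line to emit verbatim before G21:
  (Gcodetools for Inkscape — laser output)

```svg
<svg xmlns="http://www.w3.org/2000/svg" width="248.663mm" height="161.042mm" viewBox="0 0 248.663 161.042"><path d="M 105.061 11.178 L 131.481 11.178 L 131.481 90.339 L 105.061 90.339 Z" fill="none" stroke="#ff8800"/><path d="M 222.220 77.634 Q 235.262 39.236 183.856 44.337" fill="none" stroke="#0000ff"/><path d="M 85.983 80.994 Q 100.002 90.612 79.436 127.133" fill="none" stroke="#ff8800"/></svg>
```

(Gcodetools for Inkscape — laser output)
G21
G90
G0 X105.061 Y149.864
M3 S349
G01 X131.481 Y149.864 F3838
G01 X131.481 Y70.703
G01 X105.061 Y70.703
G01 X105.061 Y149.864
G0 X222.220 Y83.408
M3 S502
G01 X224.713 Y99.888 F1832
G01 X219.150 Y110.931
G01 X205.531 Y116.537
G01 X183.856 Y116.705
G0 X85.983 Y80.048
M3 S349
G01 X90.831 Y73.558 F3838
G01 X91.356 Y63.704
G01 X87.557 Y50.488
G01 X79.436 Y33.909
M5

Since the viewBox matches the mm dimensions, user units are millimetres directly. The only transform is the Y-flip y_m = 161.042 − y_svg.

Shape 1 is a rectangle drawn with `<path>`. Its stroke #ff8800 means engrave at S349, F3838. After flipping Y the toolpath is (105.061,149.864) → (131.481,149.864) → (131.481,70.703) → (105.061,70.703) → (105.061,149.864), returning to the start.

Shape 2 is a quadratic bezier drawn with `<path>`. Its stroke #0000ff means score at S502, F1832. After flipping Y the toolpath is (222.220,83.408) → (224.713,99.888) → (219.150,110.931) → (205.531,116.537) → (183.856,116.705).

Shape 3 is a quadratic bezier drawn with `<path>`. Its stroke #ff8800 means engrave at S349, F3838. After flipping Y the toolpath is (85.983,80.048) → (90.831,73.558) → (91.356,63.704) → (87.557,50.488) → (79.436,33.909).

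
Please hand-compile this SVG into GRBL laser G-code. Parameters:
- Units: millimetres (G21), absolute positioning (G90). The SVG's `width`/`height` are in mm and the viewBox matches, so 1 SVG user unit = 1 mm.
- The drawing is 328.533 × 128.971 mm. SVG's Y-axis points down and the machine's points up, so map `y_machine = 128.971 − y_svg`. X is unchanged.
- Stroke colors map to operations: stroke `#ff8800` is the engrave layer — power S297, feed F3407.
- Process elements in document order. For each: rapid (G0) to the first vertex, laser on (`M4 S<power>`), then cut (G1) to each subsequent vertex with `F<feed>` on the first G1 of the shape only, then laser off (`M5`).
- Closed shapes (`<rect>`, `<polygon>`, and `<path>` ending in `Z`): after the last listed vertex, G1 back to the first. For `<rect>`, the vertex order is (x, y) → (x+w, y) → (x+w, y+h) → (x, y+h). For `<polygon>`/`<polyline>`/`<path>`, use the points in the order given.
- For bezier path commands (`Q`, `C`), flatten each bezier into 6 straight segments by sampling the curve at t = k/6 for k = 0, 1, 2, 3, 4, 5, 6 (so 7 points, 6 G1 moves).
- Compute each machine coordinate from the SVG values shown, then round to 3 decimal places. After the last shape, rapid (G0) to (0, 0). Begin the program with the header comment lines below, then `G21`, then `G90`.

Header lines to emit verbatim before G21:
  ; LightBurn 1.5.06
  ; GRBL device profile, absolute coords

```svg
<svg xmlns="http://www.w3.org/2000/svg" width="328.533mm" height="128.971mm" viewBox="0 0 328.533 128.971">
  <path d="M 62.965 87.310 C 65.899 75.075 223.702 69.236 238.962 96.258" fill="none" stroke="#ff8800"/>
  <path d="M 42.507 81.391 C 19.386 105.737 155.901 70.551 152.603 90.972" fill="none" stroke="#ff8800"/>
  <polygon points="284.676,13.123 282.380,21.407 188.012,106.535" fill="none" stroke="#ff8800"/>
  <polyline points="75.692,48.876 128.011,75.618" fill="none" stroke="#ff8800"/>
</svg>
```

viewBox `0 0 328.533 128.971` with mm width/height → 1 unit = 1 mm. Flip: y_m = 128.971 − y_svg.

**Shape 1** — `<path>` cubic bezier, stroke `#ff8800` → engrave (S297, F3407). Control points (SVG): P0=(62.965,87.310), P1=(65.899,75.075), P2=(223.702,69.236), P3=(238.962,96.258); sampled at t=k/6. Machine vertices: (62.965,41.661) → (75.961,47.123) → (106.507,50.784) → (146.341,51.908) → (187.203,49.762) → (220.830,43.608) → (238.962,32.713). Open path.

**Shape 2** — `<path>` cubic bezier, stroke `#ff8800` → engrave (S297, F3407). Control points (SVG): P0=(42.507,81.391), P1=(19.386,105.737), P2=(155.901,70.551), P3=(152.603,90.972); sampled at t=k/6. Machine vertices: (42.507,47.580) → (42.863,39.835) → (61.507,38.814) → (90.121,41.318) → (120.387,44.149) → (143.987,44.109) → (152.603,37.999). Open path.

**Shape 3** — `<polygon>` closed polygon, stroke `#ff8800` → engrave (S297, F3407). Machine vertices: (284.676,115.848) → (282.380,107.564) → (188.012,22.436) → (284.676,115.848). Closed: final G1 returns to the first vertex.

**Shape 4** — `<polyline>` line segment, stroke `#ff8800` → engrave (S297, F3407). Machine vertices: (75.692,80.095) → (128.011,53.353). Open path.

; LightBurn 1.5.06
; GRBL device profile, absolute coords
G21
G90
G0 X62.965 Y41.661
M4 S297
G1 X75.961 Y47.123 F3407
G1 X106.507 Y50.784
G1 X146.341 Y51.908
G1 X187.203 Y49.762
G1 X220.830 Y43.608
G1 X238.962 Y32.713
M5
G0 X42.507 Y47.580
M4 S297
G1 X42.863 Y39.835 F3407
G1 X61.507 Y38.814
G1 X90.121 Y41.318
G1 X120.387 Y44.149
G1 X143.987 Y44.109
G1 X152.603 Y37.999
M5
G0 X284.676 Y115.848
M4 S297
G1 X282.380 Y107.564 F3407
G1 X188.012 Y22.436
G1 X284.676 Y115.848
M5
G0 X75.692 Y80.095
M4 S297
G1 X128.011 Y53.353 F3407
M5
G0 X0.000 Y0.000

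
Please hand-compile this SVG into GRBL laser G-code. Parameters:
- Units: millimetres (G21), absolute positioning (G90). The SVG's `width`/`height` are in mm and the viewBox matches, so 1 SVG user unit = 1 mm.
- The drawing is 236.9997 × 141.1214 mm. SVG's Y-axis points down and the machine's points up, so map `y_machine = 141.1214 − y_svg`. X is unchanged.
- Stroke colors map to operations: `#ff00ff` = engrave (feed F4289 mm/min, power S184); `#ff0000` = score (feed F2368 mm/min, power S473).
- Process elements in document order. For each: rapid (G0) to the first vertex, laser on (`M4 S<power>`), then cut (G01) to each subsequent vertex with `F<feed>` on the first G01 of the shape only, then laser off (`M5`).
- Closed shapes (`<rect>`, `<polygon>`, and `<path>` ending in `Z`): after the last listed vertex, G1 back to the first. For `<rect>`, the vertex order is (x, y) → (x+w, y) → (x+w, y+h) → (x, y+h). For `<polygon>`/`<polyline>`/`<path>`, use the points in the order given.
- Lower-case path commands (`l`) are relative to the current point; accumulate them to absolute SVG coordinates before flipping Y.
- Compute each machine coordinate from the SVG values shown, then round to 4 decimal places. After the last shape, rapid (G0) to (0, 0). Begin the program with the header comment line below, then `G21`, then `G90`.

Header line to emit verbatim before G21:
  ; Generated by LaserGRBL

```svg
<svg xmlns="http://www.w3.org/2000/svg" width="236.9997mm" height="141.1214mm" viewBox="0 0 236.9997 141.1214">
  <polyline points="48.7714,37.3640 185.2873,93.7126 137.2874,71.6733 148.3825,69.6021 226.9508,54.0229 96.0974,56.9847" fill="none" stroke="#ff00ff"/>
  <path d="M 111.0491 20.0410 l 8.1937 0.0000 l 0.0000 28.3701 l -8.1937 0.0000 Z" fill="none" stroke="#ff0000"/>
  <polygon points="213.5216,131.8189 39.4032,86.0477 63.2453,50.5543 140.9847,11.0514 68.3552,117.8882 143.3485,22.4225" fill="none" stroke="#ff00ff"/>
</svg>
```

; Generated by LaserGRBL
G21
G90
G0 X48.7714 Y103.7574
M4 S184
G01 X185.2873 Y47.4088 F4289
G01 X137.2874 Y69.4481
G01 X148.3825 Y71.5193
G01 X226.9508 Y87.0985
G01 X96.0974 Y84.1367
M5
G0 X111.0491 Y121.0804
M4 S473
G01 X119.2428 Y121.0804 F2368
G01 X119.2428 Y92.7103
G01 X111.0491 Y92.7103
G01 X111.0491 Y121.0804
M5
G0 X213.5216 Y9.3025
M4 S184
G01 X39.4032 Y55.0737 F4289
G01 X63.2453 Y90.5671
G01 X140.9847 Y130.0700
G01 X68.3552 Y23.2332
G01 X143.3485 Y118.6989
G01 X213.5216 Y9.3025
M5
G0 X0.0000 Y0.0000

1 u = 1 mm; y_m = 141.1214 − y.

[1] `<polyline>` open polyline, #ff00ff→engrave S184 F4289: (48.7714,103.7574) → (185.2873,47.4088) → (137.2874,69.4481) → (148.3825,71.5193) → (226.9508,87.0985) → (96.0974,84.1367)

[2] `<path>` rectangle, #ff0000→score S473 F2368: (111.0491,121.0804) → (119.2428,121.0804) → (119.2428,92.7103) → (111.0491,92.7103) → (111.0491,121.0804) (closed)

[3] `<polygon>` closed polygon, #ff00ff→engrave S184 F4289: (213.5216,9.3025) → (39.4032,55.0737) → (63.2453,90.5671) → (140.9847,130.0700) → (68.3552,23.2332) → (143.3485,118.6989) → (213.5216,9.3025) (closed)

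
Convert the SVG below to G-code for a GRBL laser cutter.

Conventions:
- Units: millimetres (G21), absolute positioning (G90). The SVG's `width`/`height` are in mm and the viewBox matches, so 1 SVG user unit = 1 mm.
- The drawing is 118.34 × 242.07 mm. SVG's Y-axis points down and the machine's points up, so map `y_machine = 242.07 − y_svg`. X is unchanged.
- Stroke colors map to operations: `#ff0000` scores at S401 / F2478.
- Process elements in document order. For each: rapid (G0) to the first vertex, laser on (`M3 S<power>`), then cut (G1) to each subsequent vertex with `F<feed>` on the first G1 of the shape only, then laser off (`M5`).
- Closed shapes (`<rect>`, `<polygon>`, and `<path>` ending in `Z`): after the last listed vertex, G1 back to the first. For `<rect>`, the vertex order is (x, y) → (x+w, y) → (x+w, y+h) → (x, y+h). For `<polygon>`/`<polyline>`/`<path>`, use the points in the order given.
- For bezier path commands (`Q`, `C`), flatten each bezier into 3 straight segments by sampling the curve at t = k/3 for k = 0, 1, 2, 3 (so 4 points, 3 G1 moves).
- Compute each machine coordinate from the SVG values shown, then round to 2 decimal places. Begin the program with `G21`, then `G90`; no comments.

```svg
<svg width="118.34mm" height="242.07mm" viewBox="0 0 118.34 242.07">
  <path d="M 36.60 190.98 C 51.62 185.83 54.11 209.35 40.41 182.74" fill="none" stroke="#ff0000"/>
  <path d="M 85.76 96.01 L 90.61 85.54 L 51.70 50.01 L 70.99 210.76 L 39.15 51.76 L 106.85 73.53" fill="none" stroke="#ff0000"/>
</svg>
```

viewBox `0 0 118.34 242.07` with mm width/height → 1 unit = 1 mm. Flip: y_m = 242.07 − y_svg.

**Shape 1** — `<path>` cubic bezier, stroke `#ff0000` → score (S401, F2478). Control points (SVG): P0=(36.60,190.98), P1=(51.62,185.83), P2=(54.11,209.35), P3=(40.41,182.74); sampled at t=k/3. Machine vertices: (36.60,51.09) → (47.31,49.60) → (48.85,46.51) → (40.41,59.33). Open path.

**Shape 2** — `<path>` open polyline, stroke `#ff0000` → score (S401, F2478). Machine vertices: (85.76,146.06) → (90.61,156.53) → (51.70,192.06) → (70.99,31.31) → (39.15,190.31) → (106.85,168.54). Open path.

G21
G90
G0 X36.60 Y51.09
M3 S401
G1 X47.31 Y49.60 F2478
G1 X48.85 Y46.51
G1 X40.41 Y59.33
M5
G0 X85.76 Y146.06
M3 S401
G1 X90.61 Y156.53 F2478
G1 X51.70 Y192.06
G1 X70.99 Y31.31
G1 X39.15 Y190.31
G1 X106.85 Y168.54
M5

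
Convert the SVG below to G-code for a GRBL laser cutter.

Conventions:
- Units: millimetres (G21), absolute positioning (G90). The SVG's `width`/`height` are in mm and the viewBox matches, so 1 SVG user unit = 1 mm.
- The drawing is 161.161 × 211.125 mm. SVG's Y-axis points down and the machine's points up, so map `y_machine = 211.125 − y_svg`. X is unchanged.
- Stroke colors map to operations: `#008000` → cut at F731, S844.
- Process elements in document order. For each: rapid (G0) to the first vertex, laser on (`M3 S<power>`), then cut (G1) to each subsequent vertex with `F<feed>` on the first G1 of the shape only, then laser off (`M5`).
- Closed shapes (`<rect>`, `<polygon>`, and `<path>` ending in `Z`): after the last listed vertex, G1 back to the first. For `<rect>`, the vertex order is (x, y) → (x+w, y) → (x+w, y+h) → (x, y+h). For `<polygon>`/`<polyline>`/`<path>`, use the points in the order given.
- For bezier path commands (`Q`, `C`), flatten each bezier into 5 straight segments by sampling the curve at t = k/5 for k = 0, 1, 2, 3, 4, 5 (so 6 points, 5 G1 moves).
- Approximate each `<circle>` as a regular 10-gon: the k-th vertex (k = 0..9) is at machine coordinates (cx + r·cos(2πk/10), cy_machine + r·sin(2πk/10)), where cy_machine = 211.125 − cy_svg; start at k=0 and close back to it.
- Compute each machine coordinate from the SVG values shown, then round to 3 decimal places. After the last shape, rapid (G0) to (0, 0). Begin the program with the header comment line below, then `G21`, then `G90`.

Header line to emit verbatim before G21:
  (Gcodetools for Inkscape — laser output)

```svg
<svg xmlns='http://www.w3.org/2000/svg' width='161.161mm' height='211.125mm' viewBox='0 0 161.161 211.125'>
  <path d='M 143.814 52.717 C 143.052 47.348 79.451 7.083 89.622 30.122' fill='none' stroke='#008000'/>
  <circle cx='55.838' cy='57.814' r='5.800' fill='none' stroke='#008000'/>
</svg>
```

viewBox `0 0 161.161 211.125` with mm width/height → 1 unit = 1 mm. Flip: y_m = 211.125 − y_svg.

**Shape 1** — `<path>` cubic bezier, stroke `#008000` → cut (S844, F731). Control points (SVG): P0=(143.814,52.717), P1=(143.052,47.348), P2=(79.451,7.083), P3=(89.622,30.122); sampled at t=k/5. Machine vertices: (143.814,158.408) → (136.909,165.031) → (121.480,175.316) → (104.084,184.549) → (91.279,188.016) → (89.622,181.003). Open path.

**Shape 2** — `<circle>` circle, stroke `#008000` → cut (S844, F731). Machine vertices: (61.638,153.311) → (60.530,156.720) → (57.630,158.827) → (54.046,158.827) → (51.146,156.720) → (50.038,153.311) → (51.146,149.902) → (54.046,147.795) → (57.630,147.795) → (60.530,149.902) → (61.638,153.311). Closed: final G1 returns to the first vertex.

(Gcodetools for Inkscape — laser output)
G21
G90
G0 X143.814 Y158.408
M3 S844
G1 X136.909 Y165.031 F731
G1 X121.480 Y175.316
G1 X104.084 Y184.549
G1 X91.279 Y188.016
G1 X89.622 Y181.003
M5
G0 X61.638 Y153.311
M3 S844
G1 X60.530 Y156.720 F731
G1 X57.630 Y158.827
G1 X54.046 Y158.827
G1 X51.146 Y156.720
G1 X50.038 Y153.311
G1 X51.146 Y149.902
G1 X54.046 Y147.795
G1 X57.630 Y147.795
G1 X60.530 Y149.902
G1 X61.638 Y153.311
M5
G0 X0.000 Y0.000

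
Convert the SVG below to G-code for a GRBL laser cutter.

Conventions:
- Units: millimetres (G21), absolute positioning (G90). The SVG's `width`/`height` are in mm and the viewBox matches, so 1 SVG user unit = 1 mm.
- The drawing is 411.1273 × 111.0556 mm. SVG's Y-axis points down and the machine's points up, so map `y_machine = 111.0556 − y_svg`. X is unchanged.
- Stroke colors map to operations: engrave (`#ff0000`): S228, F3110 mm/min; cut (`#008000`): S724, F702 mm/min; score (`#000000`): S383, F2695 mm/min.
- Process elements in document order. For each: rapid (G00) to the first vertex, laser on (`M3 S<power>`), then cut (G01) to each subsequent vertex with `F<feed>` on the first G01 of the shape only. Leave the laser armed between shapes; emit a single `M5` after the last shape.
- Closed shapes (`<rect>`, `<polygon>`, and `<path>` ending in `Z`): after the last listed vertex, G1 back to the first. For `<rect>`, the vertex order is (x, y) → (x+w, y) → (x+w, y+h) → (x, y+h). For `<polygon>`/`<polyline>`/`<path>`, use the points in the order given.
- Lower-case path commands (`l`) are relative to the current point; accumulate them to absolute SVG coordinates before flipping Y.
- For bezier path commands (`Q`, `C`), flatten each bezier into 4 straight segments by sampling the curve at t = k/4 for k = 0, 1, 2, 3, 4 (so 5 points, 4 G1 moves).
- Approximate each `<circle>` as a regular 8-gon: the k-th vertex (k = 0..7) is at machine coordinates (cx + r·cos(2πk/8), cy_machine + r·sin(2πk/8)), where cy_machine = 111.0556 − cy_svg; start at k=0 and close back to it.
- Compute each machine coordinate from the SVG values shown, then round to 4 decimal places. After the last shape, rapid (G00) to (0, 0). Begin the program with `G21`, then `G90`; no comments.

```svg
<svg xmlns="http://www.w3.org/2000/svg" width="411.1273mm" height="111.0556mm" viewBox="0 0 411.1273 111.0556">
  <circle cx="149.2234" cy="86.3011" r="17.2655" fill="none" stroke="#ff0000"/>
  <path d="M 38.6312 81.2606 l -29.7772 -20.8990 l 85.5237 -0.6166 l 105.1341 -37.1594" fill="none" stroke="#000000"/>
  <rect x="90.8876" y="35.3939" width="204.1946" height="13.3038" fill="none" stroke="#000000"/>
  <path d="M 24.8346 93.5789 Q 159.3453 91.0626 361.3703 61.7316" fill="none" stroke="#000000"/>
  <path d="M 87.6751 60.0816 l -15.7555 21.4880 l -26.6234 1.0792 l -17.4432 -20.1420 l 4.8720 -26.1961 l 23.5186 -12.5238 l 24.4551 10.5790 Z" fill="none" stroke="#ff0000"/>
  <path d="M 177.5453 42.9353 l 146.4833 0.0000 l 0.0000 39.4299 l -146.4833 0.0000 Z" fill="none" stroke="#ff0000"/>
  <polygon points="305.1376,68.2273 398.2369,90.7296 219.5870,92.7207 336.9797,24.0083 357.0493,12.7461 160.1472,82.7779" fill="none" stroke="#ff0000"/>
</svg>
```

G21
G90
G00 X166.4889 Y24.7545
M3 S228
G01 X161.4320 Y36.9631 F3110
G01 X149.2234 Y42.0200
G01 X137.0148 Y36.9631
G01 X131.9579 Y24.7545
G01 X137.0148 Y12.5459
G01 X149.2234 Y7.4890
G01 X161.4320 Y12.5459
G01 X166.4889 Y24.7545
G00 X38.6312 Y29.7950
M3 S383
G01 X8.8540 Y50.6940 F2695
G01 X94.3777 Y51.3106
G01 X199.5118 Y88.4700
G00 X90.8876 Y75.6617
M3 S383
G01 X295.0822 Y75.6617 F2695
G01 X295.0822 Y62.3579
G01 X90.8876 Y62.3579
G01 X90.8876 Y75.6617
G00 X24.8346 Y17.4767
M3 S383
G01 X96.3096 Y20.4108 F2695
G01 X176.2239 Y26.6967
G01 X264.5774 Y36.3344
G01 X361.3703 Y49.3240
G00 X87.6751 Y50.9740
M3 S228
G01 X71.9196 Y29.4860 F3110
G01 X45.2962 Y28.4068
G01 X27.8530 Y48.5488
G01 X32.7250 Y74.7449
G01 X56.2436 Y87.2687
G01 X80.6987 Y76.6897
G01 X87.6751 Y50.9740
G00 X177.5453 Y68.1203
M3 S228
G01 X324.0286 Y68.1203 F3110
G01 X324.0286 Y28.6904
G01 X177.5453 Y28.6904
G01 X177.5453 Y68.1203
G00 X305.1376 Y42.8283
M3 S228
G01 X398.2369 Y20.3260 F3110
G01 X219.5870 Y18.3349
G01 X336.9797 Y87.0473
G01 X357.0493 Y98.3095
G01 X160.1472 Y28.2777
G01 X305.1376 Y42.8283
M5
G00 X0.0000 Y0.0000

Since the viewBox matches the mm dimensions, user units are millimetres directly. The only transform is the Y-flip y_m = 111.0556 − y_svg.

Shape 1 is a circle drawn with `<circle>`. Its stroke #ff0000 means engrave at S228, F3110. After flipping Y the toolpath is (166.4889,24.7545) → (161.4320,36.9631) → (149.2234,42.0200) → (137.0148,36.9631) → (131.9579,24.7545) → (137.0148,12.5459) → (149.2234,7.4890) → (161.4320,12.5459) → (166.4889,24.7545), returning to the start.

Shape 2 is a open polyline drawn with `<path>`. Its stroke #000000 means score at S383, F2695. After flipping Y the toolpath is (38.6312,29.7950) → (8.8540,50.6940) → (94.3777,51.3106) → (199.5118,88.4700).

Shape 3 is a rectangle drawn with `<rect>`. Its stroke #000000 means score at S383, F2695. After flipping Y the toolpath is (90.8876,75.6617) → (295.0822,75.6617) → (295.0822,62.3579) → (90.8876,62.3579) → (90.8876,75.6617), returning to the start.

Shape 4 is a quadratic bezier drawn with `<path>`. Its stroke #000000 means score at S383, F2695. After flipping Y the toolpath is (24.8346,17.4767) → (96.3096,20.4108) → (176.2239,26.6967) → (264.5774,36.3344) → (361.3703,49.3240).

Shape 5 is a regular polygon drawn with `<path>`. Its stroke #ff0000 means engrave at S228, F3110. After flipping Y the toolpath is (87.6751,50.9740) → (71.9196,29.4860) → (45.2962,28.4068) → (27.8530,48.5488) → (32.7250,74.7449) → (56.2436,87.2687) → (80.6987,76.6897) → (87.6751,50.9740), returning to the start.

Shape 6 is a rectangle drawn with `<path>`. Its stroke #ff0000 means engrave at S228, F3110. After flipping Y the toolpath is (177.5453,68.1203) → (324.0286,68.1203) → (324.0286,28.6904) → (177.5453,28.6904) → (177.5453,68.1203), returning to the start.

Shape 7 is a closed polygon drawn with `<polygon>`. Its stroke #ff0000 means engrave at S228, F3110. After flipping Y the toolpath is (305.1376,42.8283) → (398.2369,20.3260) → (219.5870,18.3349) → (336.9797,87.0473) → (357.0493,98.3095) → (160.1472,28.2777) → (305.1376,42.8283), returning to the start.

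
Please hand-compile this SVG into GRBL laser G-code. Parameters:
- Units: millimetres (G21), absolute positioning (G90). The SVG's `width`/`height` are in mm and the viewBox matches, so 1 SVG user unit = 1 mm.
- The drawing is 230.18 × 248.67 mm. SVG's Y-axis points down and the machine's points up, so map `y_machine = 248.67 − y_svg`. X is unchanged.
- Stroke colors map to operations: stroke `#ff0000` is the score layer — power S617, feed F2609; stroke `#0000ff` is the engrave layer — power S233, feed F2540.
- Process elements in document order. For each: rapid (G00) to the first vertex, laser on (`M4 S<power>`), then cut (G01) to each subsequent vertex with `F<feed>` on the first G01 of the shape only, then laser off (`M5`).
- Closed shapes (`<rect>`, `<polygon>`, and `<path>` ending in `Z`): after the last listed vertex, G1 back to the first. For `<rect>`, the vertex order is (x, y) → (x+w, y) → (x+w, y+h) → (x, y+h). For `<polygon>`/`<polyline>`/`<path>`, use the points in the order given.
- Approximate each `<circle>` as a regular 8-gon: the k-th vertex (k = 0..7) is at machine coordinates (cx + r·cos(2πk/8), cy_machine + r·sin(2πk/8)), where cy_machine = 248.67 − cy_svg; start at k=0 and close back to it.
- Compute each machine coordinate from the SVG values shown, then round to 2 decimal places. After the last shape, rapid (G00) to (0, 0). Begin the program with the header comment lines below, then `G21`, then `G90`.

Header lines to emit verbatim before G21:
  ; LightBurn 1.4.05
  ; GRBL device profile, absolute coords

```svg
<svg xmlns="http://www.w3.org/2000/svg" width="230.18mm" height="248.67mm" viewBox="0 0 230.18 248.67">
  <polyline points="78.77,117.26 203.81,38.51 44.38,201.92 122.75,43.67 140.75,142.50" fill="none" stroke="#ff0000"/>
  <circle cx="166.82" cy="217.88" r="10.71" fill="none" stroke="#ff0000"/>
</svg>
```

viewBox `0 0 230.18 248.67` with mm width/height → 1 unit = 1 mm. Flip: y_m = 248.67 − y_svg.

**Shape 1** — `<polyline>` open polyline, stroke `#ff0000` → score (S617, F2609). Machine vertices: (78.77,131.41) → (203.81,210.16) → (44.38,46.75) → (122.75,205.00) → (140.75,106.17). Open path.

**Shape 2** — `<circle>` circle, stroke `#ff0000` → score (S617, F2609). Machine vertices: (177.53,30.79) → (174.39,38.36) → (166.82,41.50) → (159.25,38.36) → (156.11,30.79) → (159.25,23.22) → (166.82,20.08) → (174.39,23.22) → (177.53,30.79). Closed: final G1 returns to the first vertex.

; LightBurn 1.4.05
; GRBL device profile, absolute coords
G21
G90
G00 X78.77 Y131.41
M4 S617
G01 X203.81 Y210.16 F2609
G01 X44.38 Y46.75
G01 X122.75 Y205.00
G01 X140.75 Y106.17
M5
G00 X177.53 Y30.79
M4 S617
G01 X174.39 Y38.36 F2609
G01 X166.82 Y41.50
G01 X159.25 Y38.36
G01 X156.11 Y30.79
G01 X159.25 Y23.22
G01 X166.82 Y20.08
G01 X174.39 Y23.22
G01 X177.53 Y30.79
M5
G00 X0.00 Y0.00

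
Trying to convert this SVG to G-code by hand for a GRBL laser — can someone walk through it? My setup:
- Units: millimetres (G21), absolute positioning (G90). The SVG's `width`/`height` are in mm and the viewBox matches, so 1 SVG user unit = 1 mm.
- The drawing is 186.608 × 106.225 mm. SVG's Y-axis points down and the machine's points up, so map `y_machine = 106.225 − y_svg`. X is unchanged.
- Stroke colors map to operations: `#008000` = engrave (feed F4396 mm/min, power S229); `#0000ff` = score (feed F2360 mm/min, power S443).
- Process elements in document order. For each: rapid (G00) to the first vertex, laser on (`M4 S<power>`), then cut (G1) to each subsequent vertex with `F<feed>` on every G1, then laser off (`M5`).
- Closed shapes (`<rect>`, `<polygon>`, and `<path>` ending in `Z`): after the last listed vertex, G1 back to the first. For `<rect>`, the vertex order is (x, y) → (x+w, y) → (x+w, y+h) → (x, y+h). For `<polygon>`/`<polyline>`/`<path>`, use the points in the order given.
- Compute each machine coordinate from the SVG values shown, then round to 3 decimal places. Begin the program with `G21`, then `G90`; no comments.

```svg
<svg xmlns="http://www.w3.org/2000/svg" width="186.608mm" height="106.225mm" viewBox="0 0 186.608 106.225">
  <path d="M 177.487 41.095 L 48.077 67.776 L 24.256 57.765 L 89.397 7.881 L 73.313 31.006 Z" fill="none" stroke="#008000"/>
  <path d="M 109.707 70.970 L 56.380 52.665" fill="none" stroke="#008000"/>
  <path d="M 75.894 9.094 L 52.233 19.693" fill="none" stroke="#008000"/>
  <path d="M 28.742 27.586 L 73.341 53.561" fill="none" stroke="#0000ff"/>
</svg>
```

G21
G90
G00 X177.487 Y65.130
M4 S229
G1 X48.077 Y38.449 F4396
G1 X24.256 Y48.460 F4396
G1 X89.397 Y98.344 F4396
G1 X73.313 Y75.219 F4396
G1 X177.487 Y65.130 F4396
M5
G00 X109.707 Y35.255
M4 S229
G1 X56.380 Y53.560 F4396
M5
G00 X75.894 Y97.131
M4 S229
G1 X52.233 Y86.532 F4396
M5
G00 X28.742 Y78.639
M4 S443
G1 X73.341 Y52.664 F2360
M5

1 u = 1 mm; y_m = 106.225 − y.

[1] `<path>` closed polygon, #008000→engrave S229 F4396: (177.487,65.130) → (48.077,38.449) → (24.256,48.460) → (89.397,98.344) → (73.313,75.219) → (177.487,65.130) (closed)

[2] `<path>` line segment, #008000→engrave S229 F4396: (109.707,35.255) → (56.380,53.560)

[3] `<path>` line segment, #008000→engrave S229 F4396: (75.894,97.131) → (52.233,86.532)

[4] `<path>` line segment, #0000ff→score S443 F2360: (28.742,78.639) → (73.341,52.664)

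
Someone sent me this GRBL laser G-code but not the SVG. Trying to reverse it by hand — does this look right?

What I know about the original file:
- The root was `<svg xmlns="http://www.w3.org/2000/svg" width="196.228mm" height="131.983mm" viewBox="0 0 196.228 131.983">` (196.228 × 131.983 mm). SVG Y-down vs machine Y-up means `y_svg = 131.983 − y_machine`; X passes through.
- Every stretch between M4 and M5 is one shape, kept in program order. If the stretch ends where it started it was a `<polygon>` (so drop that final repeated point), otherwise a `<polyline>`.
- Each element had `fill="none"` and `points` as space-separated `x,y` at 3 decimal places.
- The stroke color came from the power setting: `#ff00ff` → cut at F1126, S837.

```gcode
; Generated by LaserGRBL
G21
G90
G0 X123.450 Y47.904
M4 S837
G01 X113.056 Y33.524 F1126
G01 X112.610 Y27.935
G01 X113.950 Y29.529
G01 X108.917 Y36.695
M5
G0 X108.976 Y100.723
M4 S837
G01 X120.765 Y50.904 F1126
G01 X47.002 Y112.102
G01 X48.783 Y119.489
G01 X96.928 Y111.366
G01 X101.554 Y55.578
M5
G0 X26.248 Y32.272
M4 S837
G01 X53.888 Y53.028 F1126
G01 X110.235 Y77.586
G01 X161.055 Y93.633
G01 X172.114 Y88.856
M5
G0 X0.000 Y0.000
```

<svg xmlns="http://www.w3.org/2000/svg" width="196.228mm" height="131.983mm" viewBox="0 0 196.228 131.983">
  <polyline points="123.450,84.079 113.056,98.459 112.610,104.048 113.950,102.454 108.917,95.288" fill="none" stroke="#ff00ff"/>
  <polyline points="108.976,31.260 120.765,81.079 47.002,19.881 48.783,12.494 96.928,20.617 101.554,76.405" fill="none" stroke="#ff00ff"/>
  <polyline points="26.248,99.711 53.888,78.955 110.235,54.397 161.055,38.350 172.114,43.127" fill="none" stroke="#ff00ff"/>
</svg>

Each laser-on run becomes one SVG element. Flip Y back into SVG space with y_svg = 131.983 − y_machine. Every run uses S837, so all elements get stroke `#ff00ff` (cut).

Run 1: The run is open, so emit a `<polyline>` with points (Y-flipped): 123.450,84.079 113.056,98.459 112.610,104.048 113.950,102.454 108.917,95.288.

Run 2: The run is open, so emit a `<polyline>` with points (Y-flipped): 108.976,31.260 120.765,81.079 47.002,19.881 48.783,12.494 96.928,20.617 101.554,76.405.

Run 3: The run is open, so emit a `<polyline>` with points (Y-flipped): 26.248,99.711 53.888,78.955 110.235,54.397 161.055,38.350 172.114,43.127.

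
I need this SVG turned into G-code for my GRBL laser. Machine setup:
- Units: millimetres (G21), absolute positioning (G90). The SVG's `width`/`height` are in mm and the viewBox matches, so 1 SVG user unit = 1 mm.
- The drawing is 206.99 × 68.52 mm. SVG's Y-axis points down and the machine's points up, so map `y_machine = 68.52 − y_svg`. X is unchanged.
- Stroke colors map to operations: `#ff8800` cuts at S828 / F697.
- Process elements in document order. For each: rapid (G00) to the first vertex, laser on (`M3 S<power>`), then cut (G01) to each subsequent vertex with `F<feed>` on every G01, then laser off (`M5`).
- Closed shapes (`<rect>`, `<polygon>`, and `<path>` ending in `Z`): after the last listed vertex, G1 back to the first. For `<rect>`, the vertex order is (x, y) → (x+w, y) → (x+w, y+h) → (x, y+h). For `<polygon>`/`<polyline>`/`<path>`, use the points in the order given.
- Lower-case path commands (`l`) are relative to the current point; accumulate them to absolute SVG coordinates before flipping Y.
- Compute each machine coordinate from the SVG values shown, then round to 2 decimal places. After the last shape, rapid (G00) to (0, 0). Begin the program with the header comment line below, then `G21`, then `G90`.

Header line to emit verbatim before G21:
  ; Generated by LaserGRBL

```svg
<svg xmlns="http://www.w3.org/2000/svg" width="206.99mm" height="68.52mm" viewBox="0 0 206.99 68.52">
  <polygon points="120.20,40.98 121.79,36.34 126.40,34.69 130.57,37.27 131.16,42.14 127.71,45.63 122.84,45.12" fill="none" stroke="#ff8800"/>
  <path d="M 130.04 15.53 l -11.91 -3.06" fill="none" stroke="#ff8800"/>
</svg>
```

1 u = 1 mm; y_m = 68.52 − y.

[1] `<polygon>` regular polygon, #ff8800→cut S828 F697: (120.20,27.54) → (121.79,32.18) → (126.40,33.83) → (130.57,31.25) → (131.16,26.38) → (127.71,22.89) → (122.84,23.40) → (120.20,27.54) (closed)

[2] `<path>` line segment, #ff8800→cut S828 F697: (130.04,52.99) → (118.13,56.05)

; Generated by LaserGRBL
G21
G90
G00 X120.20 Y27.54
M3 S828
G01 X121.79 Y32.18 F697
G01 X126.40 Y33.83 F697
G01 X130.57 Y31.25 F697
G01 X131.16 Y26.38 F697
G01 X127.71 Y22.89 F697
G01 X122.84 Y23.40 F697
G01 X120.20 Y27.54 F697
M5
G00 X130.04 Y52.99
M3 S828
G01 X118.13 Y56.05 F697
M5
G00 X0.00 Y0.00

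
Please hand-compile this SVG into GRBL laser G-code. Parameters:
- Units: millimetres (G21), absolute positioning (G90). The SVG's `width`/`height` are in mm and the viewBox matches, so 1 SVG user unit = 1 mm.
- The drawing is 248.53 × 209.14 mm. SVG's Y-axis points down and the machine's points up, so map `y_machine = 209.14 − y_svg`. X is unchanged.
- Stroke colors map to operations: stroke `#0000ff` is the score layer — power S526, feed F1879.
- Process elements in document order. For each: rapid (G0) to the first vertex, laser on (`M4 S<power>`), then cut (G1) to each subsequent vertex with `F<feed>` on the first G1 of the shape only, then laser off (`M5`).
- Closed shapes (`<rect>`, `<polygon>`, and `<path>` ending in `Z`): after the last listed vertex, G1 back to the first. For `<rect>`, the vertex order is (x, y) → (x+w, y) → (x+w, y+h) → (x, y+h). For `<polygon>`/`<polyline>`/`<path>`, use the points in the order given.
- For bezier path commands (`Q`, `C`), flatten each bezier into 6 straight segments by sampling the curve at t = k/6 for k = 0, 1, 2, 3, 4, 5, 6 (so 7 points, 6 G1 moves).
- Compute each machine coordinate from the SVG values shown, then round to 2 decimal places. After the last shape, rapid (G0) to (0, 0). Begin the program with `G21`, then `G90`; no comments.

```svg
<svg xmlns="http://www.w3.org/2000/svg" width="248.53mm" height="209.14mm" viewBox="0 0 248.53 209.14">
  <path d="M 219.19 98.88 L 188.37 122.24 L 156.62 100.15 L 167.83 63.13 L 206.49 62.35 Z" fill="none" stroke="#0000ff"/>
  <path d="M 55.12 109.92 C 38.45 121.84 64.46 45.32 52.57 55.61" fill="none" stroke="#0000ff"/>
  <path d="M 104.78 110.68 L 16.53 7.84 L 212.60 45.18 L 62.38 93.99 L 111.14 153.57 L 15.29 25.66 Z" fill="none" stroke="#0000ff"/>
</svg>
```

G21
G90
G0 X219.19 Y110.26
M4 S526
G1 X188.37 Y86.90 F1879
G1 X156.62 Y108.99
G1 X167.83 Y146.01
G1 X206.49 Y146.79
G1 X219.19 Y110.26
M5
G0 X55.12 Y99.22
M4 S526
G1 X49.97 Y99.82 F1879
G1 X49.69 Y110.29
G1 X52.05 Y125.76
G1 X54.81 Y141.37
G1 X55.73 Y152.25
G1 X52.57 Y153.53
M5
G0 X104.78 Y98.46
M4 S526
G1 X16.53 Y201.30 F1879
G1 X212.60 Y163.96
G1 X62.38 Y115.15
G1 X111.14 Y55.57
G1 X15.29 Y183.48
G1 X104.78 Y98.46
M5
G0 X0.00 Y0.00

Since the viewBox matches the mm dimensions, user units are millimetres directly. The only transform is the Y-flip y_m = 209.14 − y_svg.

Shape 1 is a regular polygon drawn with `<path>`. Its stroke #0000ff means score at S526, F1879. After flipping Y the toolpath is (219.19,110.26) → (188.37,86.90) → (156.62,108.99) → (167.83,146.01) → (206.49,146.79) → (219.19,110.26), returning to the start.

Shape 2 is a cubic bezier drawn with `<path>`. Its stroke #0000ff means score at S526, F1879. After flipping Y the toolpath is (55.12,99.22) → (49.97,99.82) → (49.69,110.29) → (52.05,125.76) → (54.81,141.37) → (55.73,152.25) → (52.57,153.53).

Shape 3 is a closed polygon drawn with `<path>`. Its stroke #0000ff means score at S526, F1879. After flipping Y the toolpath is (104.78,98.46) → (16.53,201.30) → (212.60,163.96) → (62.38,115.15) → (111.14,55.57) → (15.29,183.48) → (104.78,98.46), returning to the start.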